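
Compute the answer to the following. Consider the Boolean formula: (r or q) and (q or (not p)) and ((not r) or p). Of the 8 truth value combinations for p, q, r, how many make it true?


Evaluate all 8 assignments for p, q, r:
p=0, q=0, r=0: 0
p=0, q=0, r=1: 0
p=0, q=1, r=0: 1
p=0, q=1, r=1: 0
p=1, q=0, r=0: 0
p=1, q=0, r=1: 0
p=1, q=1, r=0: 1
p=1, q=1, r=1: 1
Satisfying count = 3

3


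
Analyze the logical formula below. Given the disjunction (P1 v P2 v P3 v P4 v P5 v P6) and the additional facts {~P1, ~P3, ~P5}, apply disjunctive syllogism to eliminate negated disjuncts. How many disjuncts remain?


Original disjuncts (6): P1, P2, P3, P4, P5, P6
Negated (eliminate): ~P1, ~P3, ~P5
Remaining disjuncts: P2, P4, P6
Count = 6 - 3 = 3

3


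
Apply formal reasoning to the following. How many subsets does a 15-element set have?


The power set of a set with n elements has 2^n elements.
|P(S)| = 2^15 = 32768

32768


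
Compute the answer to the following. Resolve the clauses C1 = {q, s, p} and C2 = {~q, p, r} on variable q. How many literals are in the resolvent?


Remove q from C1 and ~q from C2.
C1 remainder: {s, p}
C2 remainder: {p, r}
Union (resolvent): {p, r, s}
Resolvent has 3 literal(s).

3


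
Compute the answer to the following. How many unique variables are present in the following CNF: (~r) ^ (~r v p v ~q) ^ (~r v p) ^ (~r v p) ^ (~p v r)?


Identify each variable that appears in the formula.
Variables found: p, q, r
Count = 3

3


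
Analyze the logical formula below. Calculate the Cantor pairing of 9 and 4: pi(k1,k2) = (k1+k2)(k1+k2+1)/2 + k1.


k1 + k2 = 13
(k1+k2)(k1+k2+1)/2 = 13 * 14 / 2 = 91
pi = 91 + 9 = 100

100


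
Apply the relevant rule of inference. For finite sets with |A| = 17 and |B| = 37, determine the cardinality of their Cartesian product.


The Cartesian product A x B contains all ordered pairs (a, b).
|A x B| = |A| * |B| = 17 * 37 = 629

629


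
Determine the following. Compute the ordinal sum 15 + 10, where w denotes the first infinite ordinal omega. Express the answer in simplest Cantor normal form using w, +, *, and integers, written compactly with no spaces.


Compute 15 + 10.
Ordinal + is associative but NOT commutative; for finite n>0, n + w = w but w + n stays w+n.
Both operands finite; ordinal + agrees with natural +: 15 + 10 = 25.
Result = 25

25


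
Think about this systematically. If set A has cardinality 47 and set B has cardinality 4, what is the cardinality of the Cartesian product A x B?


The Cartesian product A x B contains all ordered pairs (a, b).
|A x B| = |A| * |B| = 47 * 4 = 188

188


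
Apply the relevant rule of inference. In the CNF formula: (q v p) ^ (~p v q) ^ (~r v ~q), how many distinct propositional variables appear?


Identify each variable that appears in the formula.
Variables found: p, q, r
Count = 3

3


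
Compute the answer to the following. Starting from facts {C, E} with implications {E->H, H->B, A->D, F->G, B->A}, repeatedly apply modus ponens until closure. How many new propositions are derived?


Initial facts: {C, E}
Apply modus ponens to closure:
  E and E->H  =>  H
  H and H->B  =>  B
  B and B->A  =>  A
  A and A->D  =>  D
Final known: {A, B, C, D, E, H}
New propositions: {A, B, D, H}
Count = 4

4


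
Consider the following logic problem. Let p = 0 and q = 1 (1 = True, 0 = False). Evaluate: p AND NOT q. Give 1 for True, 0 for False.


p = 0, q = 1
Operation: p AND NOT q
Evaluate: 0 AND NOT 1 = 0

0


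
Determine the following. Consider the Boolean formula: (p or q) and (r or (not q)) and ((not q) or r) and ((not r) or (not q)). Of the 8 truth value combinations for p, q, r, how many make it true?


Evaluate all 8 assignments for p, q, r:
p=0, q=0, r=0: 0
p=0, q=0, r=1: 0
p=0, q=1, r=0: 0
p=0, q=1, r=1: 0
p=1, q=0, r=0: 1
p=1, q=0, r=1: 1
p=1, q=1, r=0: 0
p=1, q=1, r=1: 0
Satisfying count = 2

2


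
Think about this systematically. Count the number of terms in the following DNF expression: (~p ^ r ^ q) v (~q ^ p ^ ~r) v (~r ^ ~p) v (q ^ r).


A DNF formula is a disjunction of terms (conjunctions).
Terms are separated by v.
Counting the disjuncts: 4 terms.

4


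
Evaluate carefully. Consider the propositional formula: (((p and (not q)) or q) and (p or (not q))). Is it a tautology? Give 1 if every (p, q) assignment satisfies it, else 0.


Check all 4 assignments:
p=0, q=0: 0
p=0, q=1: 0
p=1, q=0: 1
p=1, q=1: 1
Satisfying count = 2/4.
Tautology iff count = 4: no.

0


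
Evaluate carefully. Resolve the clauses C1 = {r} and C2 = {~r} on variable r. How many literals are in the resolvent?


Remove r from C1 and ~r from C2.
C1 remainder: {}
C2 remainder: {}
Union (resolvent): {} (empty clause)
Resolvent has 0 literal(s).

0


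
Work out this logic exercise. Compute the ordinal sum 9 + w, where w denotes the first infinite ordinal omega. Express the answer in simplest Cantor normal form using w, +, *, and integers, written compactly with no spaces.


Compute 9 + w.
Ordinal + is associative but NOT commutative; for finite n>0, n + w = w but w + n stays w+n.
Any finite left addend is absorbed by w on the right: 9 + w = w.
Result = w

w


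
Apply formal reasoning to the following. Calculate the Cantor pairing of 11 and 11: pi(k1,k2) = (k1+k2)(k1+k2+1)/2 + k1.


k1 + k2 = 22
(k1+k2)(k1+k2+1)/2 = 22 * 23 / 2 = 253
pi = 253 + 11 = 264

264


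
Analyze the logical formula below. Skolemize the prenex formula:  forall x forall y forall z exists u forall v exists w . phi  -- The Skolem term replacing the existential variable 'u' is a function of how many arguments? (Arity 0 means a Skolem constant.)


Quantifier prefix: forall x forall y forall z exists u forall v exists w
'u' is existentially quantified at position 4.
Universal variables preceding it: x, y, z
Skolem function arity = 3

3


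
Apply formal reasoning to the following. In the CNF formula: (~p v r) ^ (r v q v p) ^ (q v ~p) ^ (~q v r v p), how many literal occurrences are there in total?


Counting literals in each clause:
Clause 1: 2 literal(s)
Clause 2: 3 literal(s)
Clause 3: 2 literal(s)
Clause 4: 3 literal(s)
Total = 10

10


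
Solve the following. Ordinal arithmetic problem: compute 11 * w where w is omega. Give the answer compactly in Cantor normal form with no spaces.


Compute 11 * w.
Ordinal * is associative and left-distributive over +, but NOT commutative; for finite n>1, n*w = w but w*n stays w*n.
For finite n>0, n * w = sup{n*k : k<w} = w. So 11 * w = w.
Result = w

w


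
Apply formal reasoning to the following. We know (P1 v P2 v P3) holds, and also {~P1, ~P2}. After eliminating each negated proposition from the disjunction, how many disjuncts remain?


Original disjuncts (3): P1, P2, P3
Negated (eliminate): ~P1, ~P2
Remaining disjuncts: P3
Count = 3 - 2 = 1

1


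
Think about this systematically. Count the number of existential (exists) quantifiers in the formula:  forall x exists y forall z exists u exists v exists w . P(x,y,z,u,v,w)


Quantifier prefix: forall x exists y forall z exists u exists v exists w
Mark each quantifier type:
  U E U E E E
Universal count = 2, Existential count = 4
Asked for existential (exists) quantifiers: 4

4


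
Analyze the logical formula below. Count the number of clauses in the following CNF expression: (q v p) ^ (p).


A CNF formula is a conjunction of clauses.
Clauses are separated by ^.
Counting the conjuncts: 2 clauses.

2


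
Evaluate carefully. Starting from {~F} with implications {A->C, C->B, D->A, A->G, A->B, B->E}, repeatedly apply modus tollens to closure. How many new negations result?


Initial negated facts: {~F}
Apply modus tollens to closure:
  (no implication fires)
Final negated: {~F}
New negations: {(none)}
Count = 0

0


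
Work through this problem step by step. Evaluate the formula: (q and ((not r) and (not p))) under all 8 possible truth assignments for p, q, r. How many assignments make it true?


Check all 8 assignments:
p=0, q=0, r=0: 0
p=0, q=0, r=1: 0
p=0, q=1, r=0: 1
p=0, q=1, r=1: 0
p=1, q=0, r=0: 0
p=1, q=0, r=1: 0
p=1, q=1, r=0: 0
p=1, q=1, r=1: 0
Count of True = 1

1


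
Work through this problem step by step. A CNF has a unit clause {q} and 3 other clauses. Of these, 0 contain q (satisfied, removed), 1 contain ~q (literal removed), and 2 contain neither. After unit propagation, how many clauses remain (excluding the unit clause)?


Satisfied (removed): 0
Shortened (remain): 1
Unchanged (remain): 2
Remaining = 1 + 2 = 3

3


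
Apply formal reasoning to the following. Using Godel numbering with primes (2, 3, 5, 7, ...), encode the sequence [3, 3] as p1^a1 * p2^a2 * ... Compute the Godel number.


Encode each element as an exponent of the corresponding prime:
  2^3 = 8
  3^3 = 27
Product = 8 * 27 = 216

216


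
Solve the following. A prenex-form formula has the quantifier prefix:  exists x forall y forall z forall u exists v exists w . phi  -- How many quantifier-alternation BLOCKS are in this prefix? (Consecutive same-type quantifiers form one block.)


Quantifier-type sequence: E A A A E E  (A=forall, E=exists)
Group into maximal same-type runs:
  Ex1 | Ax3 | Ex2
Number of blocks = 3

3


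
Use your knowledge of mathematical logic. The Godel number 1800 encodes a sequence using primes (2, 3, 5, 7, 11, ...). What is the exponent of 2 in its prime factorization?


Factorize 1800 by dividing by 2 repeatedly.
Division steps: 2 divides 1800 exactly 3 time(s).
Exponent of 2 = 3

3


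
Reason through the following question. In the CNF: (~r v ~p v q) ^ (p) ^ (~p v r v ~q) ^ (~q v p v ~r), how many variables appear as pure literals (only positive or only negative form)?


Check each variable for pure literal status:
p: mixed (not pure)
q: mixed (not pure)
r: mixed (not pure)
Pure literal count = 0

0


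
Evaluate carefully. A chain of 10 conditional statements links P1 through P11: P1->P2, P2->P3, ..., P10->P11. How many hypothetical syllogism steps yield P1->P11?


With 10 implications in a chain connecting 11 propositions:
P1->P2, P2->P3, ..., P10->P11
Steps needed = (number of implications) - 1 = 10 - 1 = 9

9


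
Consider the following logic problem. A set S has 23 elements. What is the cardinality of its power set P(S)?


The power set of a set with n elements has 2^n elements.
|P(S)| = 2^23 = 8388608

8388608


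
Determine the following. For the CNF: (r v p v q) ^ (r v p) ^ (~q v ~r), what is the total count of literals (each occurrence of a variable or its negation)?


Counting literals in each clause:
Clause 1: 3 literal(s)
Clause 2: 2 literal(s)
Clause 3: 2 literal(s)
Total = 7

7


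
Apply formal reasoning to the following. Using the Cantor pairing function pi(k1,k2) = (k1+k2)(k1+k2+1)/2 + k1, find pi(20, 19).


k1 + k2 = 39
(k1+k2)(k1+k2+1)/2 = 39 * 40 / 2 = 780
pi = 780 + 20 = 800

800


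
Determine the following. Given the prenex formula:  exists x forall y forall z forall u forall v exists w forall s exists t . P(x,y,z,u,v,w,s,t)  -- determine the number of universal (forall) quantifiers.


Quantifier prefix: exists x forall y forall z forall u forall v exists w forall s exists t
Mark each quantifier type:
  E U U U U E U E
Universal count = 5, Existential count = 3
Asked for universal (forall) quantifiers: 5

5


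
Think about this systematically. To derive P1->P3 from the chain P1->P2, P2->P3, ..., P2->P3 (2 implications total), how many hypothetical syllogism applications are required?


With 2 implications in a chain connecting 3 propositions:
P1->P2, P2->P3, ..., P2->P3
Steps needed = (number of implications) - 1 = 2 - 1 = 1

1


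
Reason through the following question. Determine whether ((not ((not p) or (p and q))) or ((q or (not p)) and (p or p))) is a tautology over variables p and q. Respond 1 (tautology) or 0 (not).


Check all 4 assignments:
p=0, q=0: 0
p=0, q=1: 0
p=1, q=0: 1
p=1, q=1: 1
Satisfying count = 2/4.
Tautology iff count = 4: no.

0


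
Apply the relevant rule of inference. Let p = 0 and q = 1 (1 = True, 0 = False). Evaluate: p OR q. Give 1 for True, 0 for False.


p = 0, q = 1
Operation: p OR q
Evaluate: 0 OR 1 = 1

1


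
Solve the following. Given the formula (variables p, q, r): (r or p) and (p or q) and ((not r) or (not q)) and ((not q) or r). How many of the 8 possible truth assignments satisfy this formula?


Evaluate all 8 assignments for p, q, r:
p=0, q=0, r=0: 0
p=0, q=0, r=1: 0
p=0, q=1, r=0: 0
p=0, q=1, r=1: 0
p=1, q=0, r=0: 1
p=1, q=0, r=1: 1
p=1, q=1, r=0: 0
p=1, q=1, r=1: 0
Satisfying count = 2

2


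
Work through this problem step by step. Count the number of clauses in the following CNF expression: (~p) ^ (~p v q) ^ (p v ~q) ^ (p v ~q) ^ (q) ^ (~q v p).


A CNF formula is a conjunction of clauses.
Clauses are separated by ^.
Counting the conjuncts: 6 clauses.

6


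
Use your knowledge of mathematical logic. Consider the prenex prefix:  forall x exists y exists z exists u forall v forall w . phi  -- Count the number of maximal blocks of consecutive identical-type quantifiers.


Quantifier-type sequence: A E E E A A  (A=forall, E=exists)
Group into maximal same-type runs:
  Ax1 | Ex3 | Ax2
Number of blocks = 3

3


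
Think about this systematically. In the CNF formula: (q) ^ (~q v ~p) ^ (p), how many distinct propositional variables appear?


Identify each variable that appears in the formula.
Variables found: p, q
Count = 2

2


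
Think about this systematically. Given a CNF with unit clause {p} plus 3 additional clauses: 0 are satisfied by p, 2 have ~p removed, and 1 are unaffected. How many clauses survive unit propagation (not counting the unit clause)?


Satisfied (removed): 0
Shortened (remain): 2
Unchanged (remain): 1
Remaining = 2 + 1 = 3

3


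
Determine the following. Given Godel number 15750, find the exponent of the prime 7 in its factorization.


Factorize 15750 by dividing by 7 repeatedly.
Division steps: 7 divides 15750 exactly 1 time(s).
Exponent of 7 = 1

1


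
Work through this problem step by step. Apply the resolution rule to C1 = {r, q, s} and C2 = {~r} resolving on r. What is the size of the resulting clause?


Remove r from C1 and ~r from C2.
C1 remainder: {q, s}
C2 remainder: {}
Union (resolvent): {q, s}
Resolvent has 2 literal(s).

2


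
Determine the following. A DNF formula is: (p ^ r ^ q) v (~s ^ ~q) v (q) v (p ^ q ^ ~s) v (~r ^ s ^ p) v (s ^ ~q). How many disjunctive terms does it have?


A DNF formula is a disjunction of terms (conjunctions).
Terms are separated by v.
Counting the disjuncts: 6 terms.

6


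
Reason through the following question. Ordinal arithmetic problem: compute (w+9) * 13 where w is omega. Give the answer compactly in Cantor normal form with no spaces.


Compute (w+9) * 13.
Ordinal * is associative and left-distributive over +, but NOT commutative; for finite n>1, n*w = w but w*n stays w*n.
(w+9) * 13 = (w+9) repeated 13 times. Each intermediate +9 is absorbed by the following w; only the last survives: w*13+9.
Result = w*13+9

w*13+9


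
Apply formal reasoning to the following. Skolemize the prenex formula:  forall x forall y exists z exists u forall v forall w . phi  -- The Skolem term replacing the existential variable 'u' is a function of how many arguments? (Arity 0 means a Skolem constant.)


Quantifier prefix: forall x forall y exists z exists u forall v forall w
'u' is existentially quantified at position 4.
Universal variables preceding it: x, y
Skolem function arity = 2

2


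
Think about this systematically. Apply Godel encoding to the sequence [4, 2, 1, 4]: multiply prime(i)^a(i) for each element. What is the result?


Encode each element as an exponent of the corresponding prime:
  2^4 = 16
  3^2 = 9
  5^1 = 5
  7^4 = 2401
Product = 16 * 9 * 5 * 2401 = 1728720

1728720


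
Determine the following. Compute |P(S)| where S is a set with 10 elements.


The power set of a set with n elements has 2^n elements.
|P(S)| = 2^10 = 1024

1024


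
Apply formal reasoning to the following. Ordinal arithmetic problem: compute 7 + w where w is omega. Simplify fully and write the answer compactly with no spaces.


Compute 7 + w.
Ordinal + is associative but NOT commutative; for finite n>0, n + w = w but w + n stays w+n.
Any finite left addend is absorbed by w on the right: 7 + w = w.
Result = w

w


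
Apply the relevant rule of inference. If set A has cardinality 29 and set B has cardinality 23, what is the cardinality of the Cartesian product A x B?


The Cartesian product A x B contains all ordered pairs (a, b).
|A x B| = |A| * |B| = 29 * 23 = 667

667


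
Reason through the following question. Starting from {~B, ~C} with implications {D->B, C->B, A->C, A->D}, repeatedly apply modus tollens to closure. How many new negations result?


Initial negated facts: {~B, ~C}
Apply modus tollens to closure:
  ~B and D->B  =>  ~D
  ~C and A->C  =>  ~A
Final negated: {~A, ~B, ~C, ~D}
New negations: {~A, ~D}
Count = 2

2


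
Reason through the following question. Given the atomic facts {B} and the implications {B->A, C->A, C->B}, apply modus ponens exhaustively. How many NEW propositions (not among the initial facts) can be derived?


Initial facts: {B}
Apply modus ponens to closure:
  B and B->A  =>  A
Final known: {A, B}
New propositions: {A}
Count = 1

1


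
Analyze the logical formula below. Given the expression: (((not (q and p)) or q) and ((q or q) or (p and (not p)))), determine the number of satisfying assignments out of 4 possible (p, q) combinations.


Check all 4 assignments:
p=0, q=0: 0
p=0, q=1: 1
p=1, q=0: 0
p=1, q=1: 1
Count of True = 2

2


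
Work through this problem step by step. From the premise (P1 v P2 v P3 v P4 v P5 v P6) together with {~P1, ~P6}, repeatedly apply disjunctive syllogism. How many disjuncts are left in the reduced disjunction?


Original disjuncts (6): P1, P2, P3, P4, P5, P6
Negated (eliminate): ~P1, ~P6
Remaining disjuncts: P2, P3, P4, P5
Count = 6 - 2 = 4

4


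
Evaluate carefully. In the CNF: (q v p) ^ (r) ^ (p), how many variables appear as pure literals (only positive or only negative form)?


Check each variable for pure literal status:
p: pure positive
q: pure positive
r: pure positive
Pure literal count = 3

3


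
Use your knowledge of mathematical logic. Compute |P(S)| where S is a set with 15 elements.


The power set of a set with n elements has 2^n elements.
|P(S)| = 2^15 = 32768

32768


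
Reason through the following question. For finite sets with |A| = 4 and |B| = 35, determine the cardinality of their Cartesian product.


The Cartesian product A x B contains all ordered pairs (a, b).
|A x B| = |A| * |B| = 4 * 35 = 140

140


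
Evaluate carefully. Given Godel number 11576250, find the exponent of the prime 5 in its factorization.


Factorize 11576250 by dividing by 5 repeatedly.
Division steps: 5 divides 11576250 exactly 4 time(s).
Exponent of 5 = 4

4


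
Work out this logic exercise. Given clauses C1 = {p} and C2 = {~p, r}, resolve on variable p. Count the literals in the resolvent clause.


Remove p from C1 and ~p from C2.
C1 remainder: {}
C2 remainder: {r}
Union (resolvent): {r}
Resolvent has 1 literal(s).

1


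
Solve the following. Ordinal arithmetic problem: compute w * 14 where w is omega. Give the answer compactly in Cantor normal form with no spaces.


Compute w * 14.
Ordinal * is associative and left-distributive over +, but NOT commutative; for finite n>1, n*w = w but w*n stays w*n.
w * 14 means 14 copies of w concatenated: w*14.
Result = w*14

w*14


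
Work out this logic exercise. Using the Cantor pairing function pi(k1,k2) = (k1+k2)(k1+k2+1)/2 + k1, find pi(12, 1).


k1 + k2 = 13
(k1+k2)(k1+k2+1)/2 = 13 * 14 / 2 = 91
pi = 91 + 12 = 103

103


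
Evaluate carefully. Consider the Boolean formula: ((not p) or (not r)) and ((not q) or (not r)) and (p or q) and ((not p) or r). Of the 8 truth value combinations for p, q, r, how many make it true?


Evaluate all 8 assignments for p, q, r:
p=0, q=0, r=0: 0
p=0, q=0, r=1: 0
p=0, q=1, r=0: 1
p=0, q=1, r=1: 0
p=1, q=0, r=0: 0
p=1, q=0, r=1: 0
p=1, q=1, r=0: 0
p=1, q=1, r=1: 0
Satisfying count = 1

1


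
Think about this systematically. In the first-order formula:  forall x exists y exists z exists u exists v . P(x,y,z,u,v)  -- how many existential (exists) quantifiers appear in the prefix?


Quantifier prefix: forall x exists y exists z exists u exists v
Mark each quantifier type:
  U E E E E
Universal count = 1, Existential count = 4
Asked for existential (exists) quantifiers: 4

4


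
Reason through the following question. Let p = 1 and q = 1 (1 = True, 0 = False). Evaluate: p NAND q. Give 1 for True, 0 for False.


p = 1, q = 1
Operation: p NAND q
Evaluate: 1 NAND 1 = 0

0


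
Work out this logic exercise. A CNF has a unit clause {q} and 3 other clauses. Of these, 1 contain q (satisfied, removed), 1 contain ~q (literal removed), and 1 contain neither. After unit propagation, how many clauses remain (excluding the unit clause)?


Satisfied (removed): 1
Shortened (remain): 1
Unchanged (remain): 1
Remaining = 1 + 1 = 2

2


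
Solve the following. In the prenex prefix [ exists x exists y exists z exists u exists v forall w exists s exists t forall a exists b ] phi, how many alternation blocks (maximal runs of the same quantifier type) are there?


Quantifier-type sequence: E E E E E A E E A E  (A=forall, E=exists)
Group into maximal same-type runs:
  Ex5 | Ax1 | Ex2 | Ax1 | Ex1
Number of blocks = 5

5


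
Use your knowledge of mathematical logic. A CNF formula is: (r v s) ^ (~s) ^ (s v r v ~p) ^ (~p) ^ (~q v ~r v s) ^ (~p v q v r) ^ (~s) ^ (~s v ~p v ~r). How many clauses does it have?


A CNF formula is a conjunction of clauses.
Clauses are separated by ^.
Counting the conjuncts: 8 clauses.

8


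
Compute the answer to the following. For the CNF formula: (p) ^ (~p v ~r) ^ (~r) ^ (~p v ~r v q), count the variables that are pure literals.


Check each variable for pure literal status:
p: mixed (not pure)
q: pure positive
r: pure negative
Pure literal count = 2

2


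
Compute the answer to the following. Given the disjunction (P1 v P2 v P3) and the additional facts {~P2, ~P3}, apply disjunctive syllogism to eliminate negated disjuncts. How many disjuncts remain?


Original disjuncts (3): P1, P2, P3
Negated (eliminate): ~P2, ~P3
Remaining disjuncts: P1
Count = 3 - 2 = 1

1


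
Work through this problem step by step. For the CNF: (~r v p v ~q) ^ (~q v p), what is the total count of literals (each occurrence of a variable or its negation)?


Counting literals in each clause:
Clause 1: 3 literal(s)
Clause 2: 2 literal(s)
Total = 5

5


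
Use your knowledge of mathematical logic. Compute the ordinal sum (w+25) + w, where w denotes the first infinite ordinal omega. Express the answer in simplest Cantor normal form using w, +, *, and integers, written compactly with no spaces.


Compute (w+25) + w.
Ordinal + is associative but NOT commutative; for finite n>0, n + w = w but w + n stays w+n.
(w+25) + w = w + (25+w) = w + w = w*2 (the finite tail 25 is absorbed by the right w).
Result = w*2

w*2


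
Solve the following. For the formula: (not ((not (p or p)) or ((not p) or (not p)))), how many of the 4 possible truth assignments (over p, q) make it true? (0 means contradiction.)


Check all 4 assignments:
p=0, q=0: 0
p=0, q=1: 0
p=1, q=0: 1
p=1, q=1: 1
Count of True = 2

2


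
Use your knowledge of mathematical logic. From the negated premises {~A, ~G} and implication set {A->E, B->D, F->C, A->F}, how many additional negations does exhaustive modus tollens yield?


Initial negated facts: {~A, ~G}
Apply modus tollens to closure:
  (no implication fires)
Final negated: {~A, ~G}
New negations: {(none)}
Count = 0

0


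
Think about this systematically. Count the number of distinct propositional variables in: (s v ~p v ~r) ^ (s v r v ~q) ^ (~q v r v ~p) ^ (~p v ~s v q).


Identify each variable that appears in the formula.
Variables found: p, q, r, s
Count = 4

4


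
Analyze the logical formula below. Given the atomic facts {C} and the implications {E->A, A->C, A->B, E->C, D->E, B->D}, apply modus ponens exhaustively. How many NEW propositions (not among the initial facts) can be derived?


Initial facts: {C}
Apply modus ponens to closure:
  (no implication fires)
Final known: {C}
New propositions: {(none)}
Count = 0

0


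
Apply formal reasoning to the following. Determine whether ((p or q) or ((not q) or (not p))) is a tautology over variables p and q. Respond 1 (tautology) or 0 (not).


Check all 4 assignments:
p=0, q=0: 1
p=0, q=1: 1
p=1, q=0: 1
p=1, q=1: 1
Satisfying count = 4/4.
Tautology iff count = 4: yes.

1


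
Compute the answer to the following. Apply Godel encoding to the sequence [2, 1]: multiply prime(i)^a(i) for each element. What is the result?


Encode each element as an exponent of the corresponding prime:
  2^2 = 4
  3^1 = 3
Product = 4 * 3 = 12

12


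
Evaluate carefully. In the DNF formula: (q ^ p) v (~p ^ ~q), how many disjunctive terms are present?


A DNF formula is a disjunction of terms (conjunctions).
Terms are separated by v.
Counting the disjuncts: 2 terms.

2


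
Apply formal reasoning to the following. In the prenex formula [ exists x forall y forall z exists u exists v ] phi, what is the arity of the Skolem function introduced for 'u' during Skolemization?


Quantifier prefix: exists x forall y forall z exists u exists v
'u' is existentially quantified at position 4.
Universal variables preceding it: y, z
Skolem function arity = 2

2


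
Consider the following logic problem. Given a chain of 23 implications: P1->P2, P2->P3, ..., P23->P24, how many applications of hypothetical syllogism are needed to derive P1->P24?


With 23 implications in a chain connecting 24 propositions:
P1->P2, P2->P3, ..., P23->P24
Steps needed = (number of implications) - 1 = 23 - 1 = 22

22


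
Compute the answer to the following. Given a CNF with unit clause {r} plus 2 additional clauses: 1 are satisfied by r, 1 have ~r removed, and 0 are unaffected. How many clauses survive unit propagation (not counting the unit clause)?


Satisfied (removed): 1
Shortened (remain): 1
Unchanged (remain): 0
Remaining = 1 + 0 = 1

1


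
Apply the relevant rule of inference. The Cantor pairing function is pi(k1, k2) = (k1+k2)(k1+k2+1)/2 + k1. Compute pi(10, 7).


k1 + k2 = 17
(k1+k2)(k1+k2+1)/2 = 17 * 18 / 2 = 153
pi = 153 + 10 = 163

163


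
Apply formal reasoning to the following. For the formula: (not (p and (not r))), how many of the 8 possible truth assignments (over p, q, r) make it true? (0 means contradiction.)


Check all 8 assignments:
p=0, q=0, r=0: 1
p=0, q=0, r=1: 1
p=0, q=1, r=0: 1
p=0, q=1, r=1: 1
p=1, q=0, r=0: 0
p=1, q=0, r=1: 1
p=1, q=1, r=0: 0
p=1, q=1, r=1: 1
Count of True = 6

6


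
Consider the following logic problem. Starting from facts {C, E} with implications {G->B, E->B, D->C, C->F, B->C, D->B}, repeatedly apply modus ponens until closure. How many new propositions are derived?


Initial facts: {C, E}
Apply modus ponens to closure:
  E and E->B  =>  B
  C and C->F  =>  F
Final known: {B, C, E, F}
New propositions: {B, F}
Count = 2

2


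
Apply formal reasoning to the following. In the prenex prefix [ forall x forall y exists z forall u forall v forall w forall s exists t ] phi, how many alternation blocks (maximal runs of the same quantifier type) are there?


Quantifier-type sequence: A A E A A A A E  (A=forall, E=exists)
Group into maximal same-type runs:
  Ax2 | Ex1 | Ax4 | Ex1
Number of blocks = 4

4


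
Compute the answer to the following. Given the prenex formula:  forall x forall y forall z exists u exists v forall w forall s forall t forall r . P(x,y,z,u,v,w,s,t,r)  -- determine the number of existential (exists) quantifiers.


Quantifier prefix: forall x forall y forall z exists u exists v forall w forall s forall t forall r
Mark each quantifier type:
  U U U E E U U U U
Universal count = 7, Existential count = 2
Asked for existential (exists) quantifiers: 2

2


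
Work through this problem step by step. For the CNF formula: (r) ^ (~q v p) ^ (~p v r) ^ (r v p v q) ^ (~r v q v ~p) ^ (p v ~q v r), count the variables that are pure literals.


Check each variable for pure literal status:
p: mixed (not pure)
q: mixed (not pure)
r: mixed (not pure)
Pure literal count = 0

0


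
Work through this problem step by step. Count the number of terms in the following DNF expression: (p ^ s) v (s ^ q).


A DNF formula is a disjunction of terms (conjunctions).
Terms are separated by v.
Counting the disjuncts: 2 terms.

2


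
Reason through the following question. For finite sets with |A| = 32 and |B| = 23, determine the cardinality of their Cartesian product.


The Cartesian product A x B contains all ordered pairs (a, b).
|A x B| = |A| * |B| = 32 * 23 = 736

736


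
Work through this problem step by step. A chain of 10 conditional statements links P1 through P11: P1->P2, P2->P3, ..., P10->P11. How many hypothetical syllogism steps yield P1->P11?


With 10 implications in a chain connecting 11 propositions:
P1->P2, P2->P3, ..., P10->P11
Steps needed = (number of implications) - 1 = 10 - 1 = 9

9


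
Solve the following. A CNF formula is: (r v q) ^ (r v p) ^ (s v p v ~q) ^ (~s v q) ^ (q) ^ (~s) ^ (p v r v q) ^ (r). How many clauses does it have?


A CNF formula is a conjunction of clauses.
Clauses are separated by ^.
Counting the conjuncts: 8 clauses.

8


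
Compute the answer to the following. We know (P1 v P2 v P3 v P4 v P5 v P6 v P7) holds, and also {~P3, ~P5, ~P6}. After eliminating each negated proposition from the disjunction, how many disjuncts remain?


Original disjuncts (7): P1, P2, P3, P4, P5, P6, P7
Negated (eliminate): ~P3, ~P5, ~P6
Remaining disjuncts: P1, P2, P4, P7
Count = 7 - 3 = 4

4


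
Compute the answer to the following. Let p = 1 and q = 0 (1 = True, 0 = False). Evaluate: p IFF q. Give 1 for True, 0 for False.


p = 1, q = 0
Operation: p IFF q
Evaluate: 1 IFF 0 = 0

0


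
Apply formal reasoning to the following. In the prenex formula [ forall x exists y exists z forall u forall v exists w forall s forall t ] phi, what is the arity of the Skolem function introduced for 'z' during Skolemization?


Quantifier prefix: forall x exists y exists z forall u forall v exists w forall s forall t
'z' is existentially quantified at position 3.
Universal variables preceding it: x
Skolem function arity = 1

1


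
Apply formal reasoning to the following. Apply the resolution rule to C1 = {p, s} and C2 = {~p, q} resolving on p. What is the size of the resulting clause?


Remove p from C1 and ~p from C2.
C1 remainder: {s}
C2 remainder: {q}
Union (resolvent): {q, s}
Resolvent has 2 literal(s).

2


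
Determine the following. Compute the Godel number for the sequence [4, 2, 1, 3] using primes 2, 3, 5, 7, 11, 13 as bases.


Encode each element as an exponent of the corresponding prime:
  2^4 = 16
  3^2 = 9
  5^1 = 5
  7^3 = 343
Product = 16 * 9 * 5 * 343 = 246960

246960


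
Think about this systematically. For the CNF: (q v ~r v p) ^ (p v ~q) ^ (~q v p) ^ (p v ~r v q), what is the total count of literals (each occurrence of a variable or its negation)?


Counting literals in each clause:
Clause 1: 3 literal(s)
Clause 2: 2 literal(s)
Clause 3: 2 literal(s)
Clause 4: 3 literal(s)
Total = 10

10


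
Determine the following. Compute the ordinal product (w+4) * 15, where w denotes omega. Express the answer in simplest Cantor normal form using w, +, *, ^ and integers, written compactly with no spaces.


Compute (w+4) * 15.
Ordinal * is associative and left-distributive over +, but NOT commutative; for finite n>1, n*w = w but w*n stays w*n.
(w+4) * 15 = (w+4) repeated 15 times. Each intermediate +4 is absorbed by the following w; only the last survives: w*15+4.
Result = w*15+4

w*15+4


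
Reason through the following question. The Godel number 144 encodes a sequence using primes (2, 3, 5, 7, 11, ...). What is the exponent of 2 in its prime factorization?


Factorize 144 by dividing by 2 repeatedly.
Division steps: 2 divides 144 exactly 4 time(s).
Exponent of 2 = 4

4


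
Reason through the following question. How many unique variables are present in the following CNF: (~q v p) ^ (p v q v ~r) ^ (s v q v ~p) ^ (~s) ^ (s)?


Identify each variable that appears in the formula.
Variables found: p, q, r, s
Count = 4

4


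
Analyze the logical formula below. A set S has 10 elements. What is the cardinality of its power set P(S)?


The power set of a set with n elements has 2^n elements.
|P(S)| = 2^10 = 1024

1024


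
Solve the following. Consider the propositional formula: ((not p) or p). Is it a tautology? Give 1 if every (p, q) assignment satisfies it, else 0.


Check all 4 assignments:
p=0, q=0: 1
p=0, q=1: 1
p=1, q=0: 1
p=1, q=1: 1
Satisfying count = 4/4.
Tautology iff count = 4: yes.

1


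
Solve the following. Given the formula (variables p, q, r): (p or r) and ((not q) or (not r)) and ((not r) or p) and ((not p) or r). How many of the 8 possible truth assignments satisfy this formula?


Evaluate all 8 assignments for p, q, r:
p=0, q=0, r=0: 0
p=0, q=0, r=1: 0
p=0, q=1, r=0: 0
p=0, q=1, r=1: 0
p=1, q=0, r=0: 0
p=1, q=0, r=1: 1
p=1, q=1, r=0: 0
p=1, q=1, r=1: 0
Satisfying count = 1

1


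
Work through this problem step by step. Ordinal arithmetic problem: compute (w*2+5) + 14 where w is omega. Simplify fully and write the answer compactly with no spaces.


Compute (w*2+5) + 14.
Ordinal + is associative but NOT commutative; for finite n>0, n + w = w but w + n stays w+n.
By associativity: (w*2+5) + 14 = w*2 + (5+14) = w*2+19.
Result = w*2+19

w*2+19


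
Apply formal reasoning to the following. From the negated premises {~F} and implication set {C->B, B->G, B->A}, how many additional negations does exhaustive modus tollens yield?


Initial negated facts: {~F}
Apply modus tollens to closure:
  (no implication fires)
Final negated: {~F}
New negations: {(none)}
Count = 0

0


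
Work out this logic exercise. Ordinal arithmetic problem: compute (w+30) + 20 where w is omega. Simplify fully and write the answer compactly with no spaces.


Compute (w+30) + 20.
Ordinal + is associative but NOT commutative; for finite n>0, n + w = w but w + n stays w+n.
By associativity: (w+30) + 20 = w + (30+20) = w+50.
Result = w+50

w+50


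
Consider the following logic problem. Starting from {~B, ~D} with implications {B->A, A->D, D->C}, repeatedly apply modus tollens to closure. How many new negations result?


Initial negated facts: {~B, ~D}
Apply modus tollens to closure:
  ~D and A->D  =>  ~A
Final negated: {~A, ~B, ~D}
New negations: {~A}
Count = 1

1


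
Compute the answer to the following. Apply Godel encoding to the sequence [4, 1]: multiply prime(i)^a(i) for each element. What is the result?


Encode each element as an exponent of the corresponding prime:
  2^4 = 16
  3^1 = 3
Product = 16 * 3 = 48

48


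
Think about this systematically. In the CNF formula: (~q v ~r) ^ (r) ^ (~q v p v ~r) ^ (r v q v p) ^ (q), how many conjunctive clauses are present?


A CNF formula is a conjunction of clauses.
Clauses are separated by ^.
Counting the conjuncts: 5 clauses.

5


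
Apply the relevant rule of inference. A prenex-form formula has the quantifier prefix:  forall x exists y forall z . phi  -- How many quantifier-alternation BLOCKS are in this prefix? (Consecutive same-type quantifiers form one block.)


Quantifier-type sequence: A E A  (A=forall, E=exists)
Group into maximal same-type runs:
  Ax1 | Ex1 | Ax1
Number of blocks = 3

3


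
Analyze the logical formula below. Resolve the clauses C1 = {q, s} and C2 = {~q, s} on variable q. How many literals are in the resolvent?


Remove q from C1 and ~q from C2.
C1 remainder: {s}
C2 remainder: {s}
Union (resolvent): {s}
Resolvent has 1 literal(s).

1


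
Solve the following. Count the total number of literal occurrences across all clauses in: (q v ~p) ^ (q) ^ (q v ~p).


Counting literals in each clause:
Clause 1: 2 literal(s)
Clause 2: 1 literal(s)
Clause 3: 2 literal(s)
Total = 5

5


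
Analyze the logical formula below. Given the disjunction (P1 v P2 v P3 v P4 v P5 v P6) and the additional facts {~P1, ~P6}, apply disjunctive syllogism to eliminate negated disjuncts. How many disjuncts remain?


Original disjuncts (6): P1, P2, P3, P4, P5, P6
Negated (eliminate): ~P1, ~P6
Remaining disjuncts: P2, P3, P4, P5
Count = 6 - 2 = 4

4


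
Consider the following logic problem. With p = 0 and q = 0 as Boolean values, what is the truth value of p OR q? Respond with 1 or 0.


p = 0, q = 0
Operation: p OR q
Evaluate: 0 OR 0 = 0

0


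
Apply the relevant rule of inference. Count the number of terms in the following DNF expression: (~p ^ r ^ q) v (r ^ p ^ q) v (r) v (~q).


A DNF formula is a disjunction of terms (conjunctions).
Terms are separated by v.
Counting the disjuncts: 4 terms.

4


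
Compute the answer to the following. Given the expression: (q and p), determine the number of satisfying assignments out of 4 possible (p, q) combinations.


Check all 4 assignments:
p=0, q=0: 0
p=0, q=1: 0
p=1, q=0: 0
p=1, q=1: 1
Count of True = 1

1


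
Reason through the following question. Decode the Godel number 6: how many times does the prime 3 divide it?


Factorize 6 by dividing by 3 repeatedly.
Division steps: 3 divides 6 exactly 1 time(s).
Exponent of 3 = 1

1


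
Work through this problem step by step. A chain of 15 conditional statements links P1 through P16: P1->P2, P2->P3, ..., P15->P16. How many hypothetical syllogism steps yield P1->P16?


With 15 implications in a chain connecting 16 propositions:
P1->P2, P2->P3, ..., P15->P16
Steps needed = (number of implications) - 1 = 15 - 1 = 14

14


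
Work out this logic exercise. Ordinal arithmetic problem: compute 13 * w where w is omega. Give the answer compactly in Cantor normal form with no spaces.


Compute 13 * w.
Ordinal * is associative and left-distributive over +, but NOT commutative; for finite n>1, n*w = w but w*n stays w*n.
For finite n>0, n * w = sup{n*k : k<w} = w. So 13 * w = w.
Result = w

w


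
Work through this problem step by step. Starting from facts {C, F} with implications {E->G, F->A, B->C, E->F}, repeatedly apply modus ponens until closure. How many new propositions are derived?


Initial facts: {C, F}
Apply modus ponens to closure:
  F and F->A  =>  A
Final known: {A, C, F}
New propositions: {A}
Count = 1

1


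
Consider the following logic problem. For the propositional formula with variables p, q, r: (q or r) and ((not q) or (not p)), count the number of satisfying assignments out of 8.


Evaluate all 8 assignments for p, q, r:
p=0, q=0, r=0: 0
p=0, q=0, r=1: 1
p=0, q=1, r=0: 1
p=0, q=1, r=1: 1
p=1, q=0, r=0: 0
p=1, q=0, r=1: 1
p=1, q=1, r=0: 0
p=1, q=1, r=1: 0
Satisfying count = 4

4


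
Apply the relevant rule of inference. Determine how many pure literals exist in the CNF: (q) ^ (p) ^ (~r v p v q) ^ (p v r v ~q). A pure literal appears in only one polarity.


Check each variable for pure literal status:
p: pure positive
q: mixed (not pure)
r: mixed (not pure)
Pure literal count = 1

1


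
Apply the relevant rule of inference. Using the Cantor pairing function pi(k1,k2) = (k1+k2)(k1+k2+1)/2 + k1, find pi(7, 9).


k1 + k2 = 16
(k1+k2)(k1+k2+1)/2 = 16 * 17 / 2 = 136
pi = 136 + 7 = 143

143


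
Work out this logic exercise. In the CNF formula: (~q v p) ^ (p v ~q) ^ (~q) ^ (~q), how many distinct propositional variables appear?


Identify each variable that appears in the formula.
Variables found: p, q
Count = 2

2


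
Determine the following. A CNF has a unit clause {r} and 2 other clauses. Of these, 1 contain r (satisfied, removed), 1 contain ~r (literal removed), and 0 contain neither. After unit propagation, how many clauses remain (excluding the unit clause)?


Satisfied (removed): 1
Shortened (remain): 1
Unchanged (remain): 0
Remaining = 1 + 0 = 1

1
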